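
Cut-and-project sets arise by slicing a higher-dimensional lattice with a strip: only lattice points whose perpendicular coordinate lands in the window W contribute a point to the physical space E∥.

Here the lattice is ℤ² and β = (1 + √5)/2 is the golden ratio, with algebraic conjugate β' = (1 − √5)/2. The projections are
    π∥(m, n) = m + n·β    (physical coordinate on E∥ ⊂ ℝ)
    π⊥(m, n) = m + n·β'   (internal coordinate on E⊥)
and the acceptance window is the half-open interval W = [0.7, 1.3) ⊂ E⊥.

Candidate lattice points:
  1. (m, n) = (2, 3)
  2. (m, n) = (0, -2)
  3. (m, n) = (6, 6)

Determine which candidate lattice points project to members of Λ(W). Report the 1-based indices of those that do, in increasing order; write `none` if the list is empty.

β' = (1−√5)/2 ≈ -0.61803.
candidate 1: (m,n)=(2,3) → π∥ = 2+3·β ≈ 6.85410, π⊥ = 2+3·β' ≈ 0.14590 ∉ [0.7, 1.3) ⇒ out
candidate 2: (m,n)=(0,-2) → π∥ = 0-2·β ≈ -3.23607, π⊥ = 0-2·β' ≈ 1.23607 ∈ [0.7, 1.3) ⇒ IN Λ
candidate 3: (m,n)=(6,6) → π∥ = 6+6·β ≈ 15.70820, π⊥ = 6+6·β' ≈ 2.29180 ∉ [0.7, 1.3) ⇒ out

2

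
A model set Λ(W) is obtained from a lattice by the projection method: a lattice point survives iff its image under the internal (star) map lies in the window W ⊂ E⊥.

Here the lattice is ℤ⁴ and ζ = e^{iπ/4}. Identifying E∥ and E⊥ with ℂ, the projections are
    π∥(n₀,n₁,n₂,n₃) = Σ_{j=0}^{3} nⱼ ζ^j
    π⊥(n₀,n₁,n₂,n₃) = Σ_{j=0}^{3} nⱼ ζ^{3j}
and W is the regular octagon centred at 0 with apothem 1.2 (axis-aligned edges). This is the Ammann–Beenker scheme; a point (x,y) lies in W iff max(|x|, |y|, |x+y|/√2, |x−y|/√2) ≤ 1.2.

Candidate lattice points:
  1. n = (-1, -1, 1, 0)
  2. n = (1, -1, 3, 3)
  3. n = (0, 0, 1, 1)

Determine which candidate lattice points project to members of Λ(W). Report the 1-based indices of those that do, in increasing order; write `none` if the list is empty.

3

Internal map: ζ^{3j} for j=0..3 gives (1,0), (−√2/2,√2/2), (0,−1), (√2/2,√2/2).
#1 (-1, -1, 1, 0): internal (-0.292893, -1.707107); octagon support 1.707107 vs apothem 1.2 → ∉ W
#2 (1, -1, 3, 3): internal (3.828427, -1.585786); octagon support 3.828427 vs apothem 1.2 → ∉ W
#3 (0, 0, 1, 1): internal (0.707107, -0.292893); octagon support 0.707107 vs apothem 1.2 → ∈ W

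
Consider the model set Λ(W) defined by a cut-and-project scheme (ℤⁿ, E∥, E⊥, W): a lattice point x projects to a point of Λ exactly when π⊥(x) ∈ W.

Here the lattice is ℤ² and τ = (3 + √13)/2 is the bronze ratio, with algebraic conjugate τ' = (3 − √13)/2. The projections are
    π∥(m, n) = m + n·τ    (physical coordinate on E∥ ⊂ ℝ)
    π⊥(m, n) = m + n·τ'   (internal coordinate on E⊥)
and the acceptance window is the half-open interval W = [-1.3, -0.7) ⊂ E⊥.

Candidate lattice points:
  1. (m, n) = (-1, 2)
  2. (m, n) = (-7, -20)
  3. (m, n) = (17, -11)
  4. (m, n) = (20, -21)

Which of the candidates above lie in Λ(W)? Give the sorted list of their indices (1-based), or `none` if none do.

2

Numerically τ ≈ 3.3028 and τ' = −1/τ ≈ -0.3028.
candidate 1: (m,n)=(-1,2) → π∥ = -1+2·τ ≈ 5.6056, π⊥ = -1+2·τ' ≈ -1.6056 ∉ [-1.3, -0.7) ⇒ out
candidate 2: (m,n)=(-7,-20) → π∥ = -7-20·τ ≈ -73.0555, π⊥ = -7-20·τ' ≈ -0.9445 ∈ [-1.3, -0.7) ⇒ IN Λ
candidate 3: (m,n)=(17,-11) → π∥ = 17-11·τ ≈ -19.3305, π⊥ = 17-11·τ' ≈ 20.3305 ∉ [-1.3, -0.7) ⇒ out
candidate 4: (m,n)=(20,-21) → π∥ = 20-21·τ ≈ -49.3583, π⊥ = 20-21·τ' ≈ 26.3583 ∉ [-1.3, -0.7) ⇒ out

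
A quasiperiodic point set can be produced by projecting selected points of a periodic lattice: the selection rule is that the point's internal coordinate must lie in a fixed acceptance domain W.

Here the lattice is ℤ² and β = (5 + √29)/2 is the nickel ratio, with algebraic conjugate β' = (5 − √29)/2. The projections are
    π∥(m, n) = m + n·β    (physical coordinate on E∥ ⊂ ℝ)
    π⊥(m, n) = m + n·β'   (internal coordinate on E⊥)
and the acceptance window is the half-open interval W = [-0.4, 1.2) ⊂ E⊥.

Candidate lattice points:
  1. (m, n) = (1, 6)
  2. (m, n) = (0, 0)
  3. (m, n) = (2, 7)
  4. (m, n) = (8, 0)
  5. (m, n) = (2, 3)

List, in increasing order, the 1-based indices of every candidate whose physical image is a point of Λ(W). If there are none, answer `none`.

1, 2, 3

β' = (5−√29)/2 ≈ -0.1926.
candidate 1: (m,n)=(1,6) → π∥ = 1+6·β ≈ 32.1555, π⊥ = 1+6·β' ≈ -0.1555 ∈ [-0.4, 1.2) ⇒ IN Λ
candidate 2: (m,n)=(0,0) → π∥ = 0+0·β ≈ 0.0000, π⊥ = 0+0·β' ≈ 0.0000 ∈ [-0.4, 1.2) ⇒ IN Λ
candidate 3: (m,n)=(2,7) → π∥ = 2+7·β ≈ 38.3481, π⊥ = 2+7·β' ≈ 0.6519 ∈ [-0.4, 1.2) ⇒ IN Λ
candidate 4: (m,n)=(8,0) → π∥ = 8+0·β ≈ 8.0000, π⊥ = 8+0·β' ≈ 8.0000 ∉ [-0.4, 1.2) ⇒ out
candidate 5: (m,n)=(2,3) → π∥ = 2+3·β ≈ 17.5777, π⊥ = 2+3·β' ≈ 1.4223 ∉ [-0.4, 1.2) ⇒ out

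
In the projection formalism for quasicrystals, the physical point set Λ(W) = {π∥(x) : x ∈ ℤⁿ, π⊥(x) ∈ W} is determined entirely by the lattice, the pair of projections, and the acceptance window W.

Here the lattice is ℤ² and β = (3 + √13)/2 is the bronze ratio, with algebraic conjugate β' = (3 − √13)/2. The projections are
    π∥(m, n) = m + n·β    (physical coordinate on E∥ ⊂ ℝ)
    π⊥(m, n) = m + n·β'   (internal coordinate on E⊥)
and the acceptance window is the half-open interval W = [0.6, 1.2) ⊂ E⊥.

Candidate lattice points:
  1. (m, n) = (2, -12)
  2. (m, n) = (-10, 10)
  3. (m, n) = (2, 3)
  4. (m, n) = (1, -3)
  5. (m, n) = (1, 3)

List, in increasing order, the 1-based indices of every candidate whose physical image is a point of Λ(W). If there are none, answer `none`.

β' = (3−√13)/2 ≈ -0.3028.
[1] lift (2,-12): star map gives 5.6333; window check 0.6 ≤ 5.6333 < 1.2 is false → out
[2] lift (-10,10): star map gives -13.0278; window check 0.6 ≤ -13.0278 < 1.2 is false → out
[3] lift (2,3): star map gives 1.0917; window check 0.6 ≤ 1.0917 < 1.2 is true → IN Λ
[4] lift (1,-3): star map gives 1.9083; window check 0.6 ≤ 1.9083 < 1.2 is false → out
[5] lift (1,3): star map gives 0.0917; window check 0.6 ≤ 0.0917 < 1.2 is false → out

3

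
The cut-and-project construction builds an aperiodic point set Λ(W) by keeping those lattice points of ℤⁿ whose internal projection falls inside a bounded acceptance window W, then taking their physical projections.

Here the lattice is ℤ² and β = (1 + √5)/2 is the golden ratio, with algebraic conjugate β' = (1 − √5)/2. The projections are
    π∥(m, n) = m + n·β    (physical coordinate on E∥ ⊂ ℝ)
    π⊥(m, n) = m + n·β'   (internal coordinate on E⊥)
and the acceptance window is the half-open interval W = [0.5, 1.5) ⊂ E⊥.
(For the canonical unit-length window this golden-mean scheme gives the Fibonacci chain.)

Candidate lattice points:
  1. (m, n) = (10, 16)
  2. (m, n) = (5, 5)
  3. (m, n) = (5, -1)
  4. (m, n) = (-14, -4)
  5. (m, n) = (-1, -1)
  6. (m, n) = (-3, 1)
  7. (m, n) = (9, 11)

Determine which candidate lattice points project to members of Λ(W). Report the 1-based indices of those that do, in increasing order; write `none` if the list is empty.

Numerically β ≈ 1.6180 and β' = −1/β ≈ -0.6180.
#1 (10,16): internal coord 10 + (16)·β' = +0.1115; +0.1115 ∉ [0.5, 1.5) → out
#2 (5,5): internal coord 5 + (5)·β' = +1.9098; +1.9098 ∉ [0.5, 1.5) → out
#3 (5,-1): internal coord 5 + (-1)·β' = +5.6180; +5.6180 ∉ [0.5, 1.5) → out
#4 (-14,-4): internal coord -14 + (-4)·β' = -11.5279; -11.5279 ∉ [0.5, 1.5) → out
#5 (-1,-1): internal coord -1 + (-1)·β' = -0.3820; -0.3820 ∉ [0.5, 1.5) → out
#6 (-3,1): internal coord -3 + (1)·β' = -3.6180; -3.6180 ∉ [0.5, 1.5) → out
#7 (9,11): internal coord 9 + (11)·β' = +2.2016; +2.2016 ∉ [0.5, 1.5) → out

none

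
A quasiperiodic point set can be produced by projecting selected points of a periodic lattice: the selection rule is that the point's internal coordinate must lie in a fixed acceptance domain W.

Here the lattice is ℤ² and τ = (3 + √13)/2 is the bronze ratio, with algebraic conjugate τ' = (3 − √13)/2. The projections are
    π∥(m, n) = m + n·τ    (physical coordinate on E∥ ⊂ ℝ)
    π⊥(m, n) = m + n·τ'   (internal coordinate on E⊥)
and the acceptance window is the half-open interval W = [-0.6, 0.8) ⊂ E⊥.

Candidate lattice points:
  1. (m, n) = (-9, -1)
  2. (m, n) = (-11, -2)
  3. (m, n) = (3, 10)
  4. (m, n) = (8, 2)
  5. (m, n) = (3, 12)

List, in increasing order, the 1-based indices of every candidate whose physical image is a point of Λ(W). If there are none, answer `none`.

τ' = (3−√13)/2 ≈ -0.30278.
[1] lift (-9,-1): star map gives -8.69722; window check -0.6 ≤ -8.69722 < 0.8 is false → out
[2] lift (-11,-2): star map gives -10.39445; window check -0.6 ≤ -10.39445 < 0.8 is false → out
[3] lift (3,10): star map gives -0.02776; window check -0.6 ≤ -0.02776 < 0.8 is true → IN Λ
[4] lift (8,2): star map gives 7.39445; window check -0.6 ≤ 7.39445 < 0.8 is false → out
[5] lift (3,12): star map gives -0.63331; window check -0.6 ≤ -0.63331 < 0.8 is false → out

3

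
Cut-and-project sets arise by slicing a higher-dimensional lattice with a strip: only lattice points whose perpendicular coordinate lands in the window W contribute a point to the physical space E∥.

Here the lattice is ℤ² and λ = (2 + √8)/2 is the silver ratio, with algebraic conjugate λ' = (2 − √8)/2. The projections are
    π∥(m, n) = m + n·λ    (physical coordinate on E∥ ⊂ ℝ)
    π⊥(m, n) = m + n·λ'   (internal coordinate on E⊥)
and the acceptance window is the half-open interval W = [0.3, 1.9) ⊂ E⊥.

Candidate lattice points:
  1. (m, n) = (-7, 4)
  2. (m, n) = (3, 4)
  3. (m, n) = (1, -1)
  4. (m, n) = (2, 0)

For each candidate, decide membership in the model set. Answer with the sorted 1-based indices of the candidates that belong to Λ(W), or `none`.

2, 3

λ' = (2−√8)/2 ≈ -0.414214.
[1] lift (-7,4): star map gives -8.656854; window check 0.3 ≤ -8.656854 < 1.9 is false → out
[2] lift (3,4): star map gives 1.343146; window check 0.3 ≤ 1.343146 < 1.9 is true → IN Λ
[3] lift (1,-1): star map gives 1.414214; window check 0.3 ≤ 1.414214 < 1.9 is true → IN Λ
[4] lift (2,0): star map gives 2.000000; window check 0.3 ≤ 2.000000 < 1.9 is false → out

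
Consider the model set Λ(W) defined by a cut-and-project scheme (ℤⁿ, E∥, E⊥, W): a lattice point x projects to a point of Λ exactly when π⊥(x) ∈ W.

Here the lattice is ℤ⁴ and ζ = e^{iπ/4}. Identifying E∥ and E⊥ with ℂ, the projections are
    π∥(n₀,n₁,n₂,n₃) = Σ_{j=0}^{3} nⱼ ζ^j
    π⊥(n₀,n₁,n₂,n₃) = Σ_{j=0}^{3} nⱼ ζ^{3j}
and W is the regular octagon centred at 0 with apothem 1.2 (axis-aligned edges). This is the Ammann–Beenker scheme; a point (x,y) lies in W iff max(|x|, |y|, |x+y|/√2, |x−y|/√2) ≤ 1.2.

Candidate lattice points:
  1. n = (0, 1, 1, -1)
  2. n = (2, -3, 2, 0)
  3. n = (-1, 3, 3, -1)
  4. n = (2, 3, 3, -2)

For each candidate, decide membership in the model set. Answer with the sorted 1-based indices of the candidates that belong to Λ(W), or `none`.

none

π⊥(n) = n₀ + n₁ζ³ + n₂ζ⁶ + n₃ζ⁹ where ζ = e^{iπ/4}.
#1 (0, 1, 1, -1): internal (-1.414214, -1.000000); octagon support 1.707107 vs apothem 1.2 → ∉ W
#2 (2, -3, 2, 0): internal (4.121320, -4.121320); octagon support 5.828427 vs apothem 1.2 → ∉ W
#3 (-1, 3, 3, -1): internal (-3.828427, -1.585786); octagon support 3.828427 vs apothem 1.2 → ∉ W
#4 (2, 3, 3, -2): internal (-1.535534, -2.292893); octagon support 2.707107 vs apothem 1.2 → ∉ W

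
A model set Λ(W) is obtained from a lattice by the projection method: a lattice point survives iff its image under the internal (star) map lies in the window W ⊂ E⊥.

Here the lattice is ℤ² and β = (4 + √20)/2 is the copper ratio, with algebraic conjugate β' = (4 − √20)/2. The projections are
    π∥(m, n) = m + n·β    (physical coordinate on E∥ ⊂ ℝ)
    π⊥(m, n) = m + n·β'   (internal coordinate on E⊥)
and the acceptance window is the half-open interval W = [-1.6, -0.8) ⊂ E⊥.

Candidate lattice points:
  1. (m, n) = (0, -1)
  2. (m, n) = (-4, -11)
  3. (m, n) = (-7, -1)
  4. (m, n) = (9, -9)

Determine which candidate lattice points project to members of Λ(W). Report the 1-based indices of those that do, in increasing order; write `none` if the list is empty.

Compute β' = (4−√20)/2 = -0.23607, so π⊥(m,n) = m -0.23607·n.
#1 (0,-1): internal coord 0 + (-1)·β' = +0.23607; +0.23607 ∉ [-1.6, -0.8) → out
#2 (-4,-11): internal coord -4 + (-11)·β' = -1.40325; -1.40325 ∈ [-1.6, -0.8) → IN Λ
#3 (-7,-1): internal coord -7 + (-1)·β' = -6.76393; -6.76393 ∉ [-1.6, -0.8) → out
#4 (9,-9): internal coord 9 + (-9)·β' = +11.12461; +11.12461 ∉ [-1.6, -0.8) → out

2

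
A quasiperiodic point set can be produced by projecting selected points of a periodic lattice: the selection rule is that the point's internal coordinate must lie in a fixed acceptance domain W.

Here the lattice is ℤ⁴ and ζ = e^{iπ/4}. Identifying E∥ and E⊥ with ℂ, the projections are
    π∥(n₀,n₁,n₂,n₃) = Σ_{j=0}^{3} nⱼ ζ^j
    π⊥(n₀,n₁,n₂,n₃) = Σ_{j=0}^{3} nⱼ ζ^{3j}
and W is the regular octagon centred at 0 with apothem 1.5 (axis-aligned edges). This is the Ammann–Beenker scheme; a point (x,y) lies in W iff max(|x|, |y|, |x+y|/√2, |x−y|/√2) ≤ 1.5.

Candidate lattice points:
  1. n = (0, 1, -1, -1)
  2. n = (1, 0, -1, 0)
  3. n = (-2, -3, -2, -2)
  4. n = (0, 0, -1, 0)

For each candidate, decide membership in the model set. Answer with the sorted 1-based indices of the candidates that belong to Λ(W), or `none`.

2, 4

With ζ = e^{iπ/4} the internal vectors are ζ^0,ζ^3,ζ^6,ζ^9.
candidate 1: n = (0, 1, -1, -1) → π⊥ ≈ (-1.414214, +1.000000); max(|x|,|y|,|x±y|/√2) = 1.707107 > 1.5 ⇒ ∉ W
candidate 2: n = (1, 0, -1, 0) → π⊥ ≈ (+1.000000, +1.000000); max(|x|,|y|,|x±y|/√2) = 1.414214 ≤ 1.5 ⇒ ∈ W
candidate 3: n = (-2, -3, -2, -2) → π⊥ ≈ (-1.292893, -1.535534); max(|x|,|y|,|x±y|/√2) = 2.000000 > 1.5 ⇒ ∉ W
candidate 4: n = (0, 0, -1, 0) → π⊥ ≈ (+0.000000, +1.000000); max(|x|,|y|,|x±y|/√2) = 1.000000 ≤ 1.5 ⇒ ∈ W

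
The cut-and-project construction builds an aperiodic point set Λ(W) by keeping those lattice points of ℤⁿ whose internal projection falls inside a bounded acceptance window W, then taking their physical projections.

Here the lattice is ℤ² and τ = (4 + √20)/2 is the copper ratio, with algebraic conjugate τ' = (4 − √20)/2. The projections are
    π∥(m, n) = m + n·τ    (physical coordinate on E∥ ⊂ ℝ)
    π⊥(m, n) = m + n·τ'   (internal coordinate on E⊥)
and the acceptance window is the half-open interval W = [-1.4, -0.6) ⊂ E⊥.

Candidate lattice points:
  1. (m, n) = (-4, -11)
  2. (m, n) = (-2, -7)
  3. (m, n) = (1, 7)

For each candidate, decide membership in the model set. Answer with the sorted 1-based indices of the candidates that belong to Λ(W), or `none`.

3

Compute τ' = (4−√20)/2 = -0.2361, so π⊥(m,n) = m -0.2361·n.
[1] lift (-4,-11): star map gives -1.4033; window check -1.4 ≤ -1.4033 < -0.6 is false → out
[2] lift (-2,-7): star map gives -0.3475; window check -1.4 ≤ -0.3475 < -0.6 is false → out
[3] lift (1,7): star map gives -0.6525; window check -1.4 ≤ -0.6525 < -0.6 is true → IN Λ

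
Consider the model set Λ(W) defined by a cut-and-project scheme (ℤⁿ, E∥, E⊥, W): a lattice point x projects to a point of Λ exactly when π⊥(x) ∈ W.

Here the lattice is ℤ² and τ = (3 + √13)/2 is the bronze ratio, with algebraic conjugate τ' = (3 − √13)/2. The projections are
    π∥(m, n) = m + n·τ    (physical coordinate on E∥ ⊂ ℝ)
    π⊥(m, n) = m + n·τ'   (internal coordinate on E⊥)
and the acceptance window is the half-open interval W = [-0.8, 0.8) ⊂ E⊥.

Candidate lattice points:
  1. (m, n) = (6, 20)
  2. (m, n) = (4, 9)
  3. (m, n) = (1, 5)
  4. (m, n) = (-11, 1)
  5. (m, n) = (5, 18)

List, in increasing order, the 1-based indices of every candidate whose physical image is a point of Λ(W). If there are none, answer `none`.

1, 3, 5

Numerically τ ≈ 3.30278 and τ' = −1/τ ≈ -0.30278.
#1 (6,20): internal coord 6 + (20)·τ' = -0.05551; -0.05551 ∈ [-0.8, 0.8) → IN Λ
#2 (4,9): internal coord 4 + (9)·τ' = +1.27502; +1.27502 ∉ [-0.8, 0.8) → out
#3 (1,5): internal coord 1 + (5)·τ' = -0.51388; -0.51388 ∈ [-0.8, 0.8) → IN Λ
#4 (-11,1): internal coord -11 + (1)·τ' = -11.30278; -11.30278 ∉ [-0.8, 0.8) → out
#5 (5,18): internal coord 5 + (18)·τ' = -0.44996; -0.44996 ∈ [-0.8, 0.8) → IN Λ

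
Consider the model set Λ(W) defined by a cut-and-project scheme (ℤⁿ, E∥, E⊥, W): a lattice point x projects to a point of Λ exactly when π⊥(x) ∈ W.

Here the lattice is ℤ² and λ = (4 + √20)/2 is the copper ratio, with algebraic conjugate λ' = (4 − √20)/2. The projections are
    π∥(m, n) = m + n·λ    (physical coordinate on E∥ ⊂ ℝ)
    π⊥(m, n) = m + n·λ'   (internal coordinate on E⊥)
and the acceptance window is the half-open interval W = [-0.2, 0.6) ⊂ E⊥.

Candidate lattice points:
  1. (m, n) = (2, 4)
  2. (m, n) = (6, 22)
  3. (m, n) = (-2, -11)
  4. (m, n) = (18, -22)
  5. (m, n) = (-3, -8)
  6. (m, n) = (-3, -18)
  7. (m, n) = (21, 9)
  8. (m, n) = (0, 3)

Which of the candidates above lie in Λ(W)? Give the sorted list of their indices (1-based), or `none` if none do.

3

Numerically λ ≈ 4.23607 and λ' = −1/λ ≈ -0.23607.
[1] lift (2,4): star map gives 1.05573; window check -0.2 ≤ 1.05573 < 0.6 is false → out
[2] lift (6,22): star map gives 0.80650; window check -0.2 ≤ 0.80650 < 0.6 is false → out
[3] lift (-2,-11): star map gives 0.59675; window check -0.2 ≤ 0.59675 < 0.6 is true → IN Λ
[4] lift (18,-22): star map gives 23.19350; window check -0.2 ≤ 23.19350 < 0.6 is false → out
[5] lift (-3,-8): star map gives -1.11146; window check -0.2 ≤ -1.11146 < 0.6 is false → out
[6] lift (-3,-18): star map gives 1.24922; window check -0.2 ≤ 1.24922 < 0.6 is false → out
[7] lift (21,9): star map gives 18.87539; window check -0.2 ≤ 18.87539 < 0.6 is false → out
[8] lift (0,3): star map gives -0.70820; window check -0.2 ≤ -0.70820 < 0.6 is false → out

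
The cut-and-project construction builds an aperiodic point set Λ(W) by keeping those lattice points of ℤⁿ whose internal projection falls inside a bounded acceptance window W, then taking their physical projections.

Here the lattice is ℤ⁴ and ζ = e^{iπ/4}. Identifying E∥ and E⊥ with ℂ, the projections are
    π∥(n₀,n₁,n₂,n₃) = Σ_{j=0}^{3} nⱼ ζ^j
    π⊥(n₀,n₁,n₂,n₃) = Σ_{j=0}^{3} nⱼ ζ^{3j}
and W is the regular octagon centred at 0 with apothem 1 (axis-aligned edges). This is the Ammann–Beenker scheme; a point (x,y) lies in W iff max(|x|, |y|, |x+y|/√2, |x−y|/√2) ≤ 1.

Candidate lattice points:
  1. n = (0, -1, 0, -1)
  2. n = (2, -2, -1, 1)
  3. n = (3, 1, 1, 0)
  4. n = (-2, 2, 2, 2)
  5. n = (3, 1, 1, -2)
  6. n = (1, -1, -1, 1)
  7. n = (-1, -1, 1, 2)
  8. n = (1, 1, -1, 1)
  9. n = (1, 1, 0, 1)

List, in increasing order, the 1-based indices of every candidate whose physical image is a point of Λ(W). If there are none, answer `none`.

none

With ζ = e^{iπ/4} the internal vectors are ζ^0,ζ^3,ζ^6,ζ^9.
candidate 1: n = (0, -1, 0, -1) → π⊥ ≈ (+0.0000, -1.4142); max(|x|,|y|,|x±y|/√2) = 1.4142 > 1 ⇒ ∉ W
candidate 2: n = (2, -2, -1, 1) → π⊥ ≈ (+4.1213, +0.2929); max(|x|,|y|,|x±y|/√2) = 4.1213 > 1 ⇒ ∉ W
candidate 3: n = (3, 1, 1, 0) → π⊥ ≈ (+2.2929, -0.2929); max(|x|,|y|,|x±y|/√2) = 2.2929 > 1 ⇒ ∉ W
candidate 4: n = (-2, 2, 2, 2) → π⊥ ≈ (-2.0000, +0.8284); max(|x|,|y|,|x±y|/√2) = 2.0000 > 1 ⇒ ∉ W
candidate 5: n = (3, 1, 1, -2) → π⊥ ≈ (+0.8787, -1.7071); max(|x|,|y|,|x±y|/√2) = 1.8284 > 1 ⇒ ∉ W
candidate 6: n = (1, -1, -1, 1) → π⊥ ≈ (+2.4142, +1.0000); max(|x|,|y|,|x±y|/√2) = 2.4142 > 1 ⇒ ∉ W
candidate 7: n = (-1, -1, 1, 2) → π⊥ ≈ (+1.1213, -0.2929); max(|x|,|y|,|x±y|/√2) = 1.1213 > 1 ⇒ ∉ W
candidate 8: n = (1, 1, -1, 1) → π⊥ ≈ (+1.0000, +2.4142); max(|x|,|y|,|x±y|/√2) = 2.4142 > 1 ⇒ ∉ W
candidate 9: n = (1, 1, 0, 1) → π⊥ ≈ (+1.0000, +1.4142); max(|x|,|y|,|x±y|/√2) = 1.7071 > 1 ⇒ ∉ W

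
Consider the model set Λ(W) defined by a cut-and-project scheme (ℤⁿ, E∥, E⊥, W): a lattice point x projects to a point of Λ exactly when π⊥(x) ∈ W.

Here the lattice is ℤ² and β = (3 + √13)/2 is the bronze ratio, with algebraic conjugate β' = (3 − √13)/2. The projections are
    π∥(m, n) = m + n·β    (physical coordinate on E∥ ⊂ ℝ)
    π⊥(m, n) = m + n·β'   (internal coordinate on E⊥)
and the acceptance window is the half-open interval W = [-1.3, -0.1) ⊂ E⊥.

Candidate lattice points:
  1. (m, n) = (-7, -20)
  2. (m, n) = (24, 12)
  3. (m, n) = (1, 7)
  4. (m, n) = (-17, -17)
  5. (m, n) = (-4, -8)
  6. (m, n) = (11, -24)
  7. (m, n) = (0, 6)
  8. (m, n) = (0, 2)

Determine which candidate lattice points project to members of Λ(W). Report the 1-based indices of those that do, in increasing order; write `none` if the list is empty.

Numerically β ≈ 3.3028 and β' = −1/β ≈ -0.3028.
[1] lift (-7,-20): star map gives -0.9445; window check -1.3 ≤ -0.9445 < -0.1 is true → IN Λ
[2] lift (24,12): star map gives 20.3667; window check -1.3 ≤ 20.3667 < -0.1 is false → out
[3] lift (1,7): star map gives -1.1194; window check -1.3 ≤ -1.1194 < -0.1 is true → IN Λ
[4] lift (-17,-17): star map gives -11.8528; window check -1.3 ≤ -11.8528 < -0.1 is false → out
[5] lift (-4,-8): star map gives -1.5778; window check -1.3 ≤ -1.5778 < -0.1 is false → out
[6] lift (11,-24): star map gives 18.2666; window check -1.3 ≤ 18.2666 < -0.1 is false → out
[7] lift (0,6): star map gives -1.8167; window check -1.3 ≤ -1.8167 < -0.1 is false → out
[8] lift (0,2): star map gives -0.6056; window check -1.3 ≤ -0.6056 < -0.1 is true → IN Λ

1, 3, 8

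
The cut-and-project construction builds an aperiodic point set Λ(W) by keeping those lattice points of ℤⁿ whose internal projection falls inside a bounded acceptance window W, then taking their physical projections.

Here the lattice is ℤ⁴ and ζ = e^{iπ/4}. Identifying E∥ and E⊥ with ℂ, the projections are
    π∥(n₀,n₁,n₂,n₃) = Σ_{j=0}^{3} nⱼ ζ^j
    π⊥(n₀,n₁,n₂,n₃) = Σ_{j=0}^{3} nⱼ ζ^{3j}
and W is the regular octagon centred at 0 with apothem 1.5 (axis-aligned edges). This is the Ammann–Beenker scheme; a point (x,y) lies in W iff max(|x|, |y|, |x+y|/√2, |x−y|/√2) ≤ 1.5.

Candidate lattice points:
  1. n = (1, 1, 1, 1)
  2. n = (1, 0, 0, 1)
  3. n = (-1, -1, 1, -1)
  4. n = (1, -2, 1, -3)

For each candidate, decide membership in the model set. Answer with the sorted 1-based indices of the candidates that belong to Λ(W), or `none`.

1

Internal map: ζ^{3j} for j=0..3 gives (1,0), (−√2/2,√2/2), (0,−1), (√2/2,√2/2).
#1 (1, 1, 1, 1): internal (1.0000, 0.4142); octagon support 1.0000 vs apothem 1.5 → ∈ W
#2 (1, 0, 0, 1): internal (1.7071, 0.7071); octagon support 1.7071 vs apothem 1.5 → ∉ W
#3 (-1, -1, 1, -1): internal (-1.0000, -2.4142); octagon support 2.4142 vs apothem 1.5 → ∉ W
#4 (1, -2, 1, -3): internal (0.2929, -4.5355); octagon support 4.5355 vs apothem 1.5 → ∉ W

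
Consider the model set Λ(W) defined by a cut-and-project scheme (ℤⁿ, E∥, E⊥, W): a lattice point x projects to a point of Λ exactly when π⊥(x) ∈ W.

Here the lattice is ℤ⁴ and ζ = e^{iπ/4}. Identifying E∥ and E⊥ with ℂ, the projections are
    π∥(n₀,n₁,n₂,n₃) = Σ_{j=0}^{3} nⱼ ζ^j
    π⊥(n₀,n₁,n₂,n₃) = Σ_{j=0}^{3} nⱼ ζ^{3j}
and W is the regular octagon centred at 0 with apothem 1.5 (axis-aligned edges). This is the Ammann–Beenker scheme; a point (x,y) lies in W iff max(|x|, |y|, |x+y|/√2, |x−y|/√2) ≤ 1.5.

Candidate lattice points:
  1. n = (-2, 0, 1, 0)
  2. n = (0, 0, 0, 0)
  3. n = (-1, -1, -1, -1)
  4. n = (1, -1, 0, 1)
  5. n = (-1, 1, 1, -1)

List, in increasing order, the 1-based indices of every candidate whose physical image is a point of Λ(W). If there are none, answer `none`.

2, 3

π⊥(n) = n₀ + n₁ζ³ + n₂ζ⁶ + n₃ζ⁹ where ζ = e^{iπ/4}.
#1 (-2, 0, 1, 0): internal (-2.0000, -1.0000); octagon support 2.1213 vs apothem 1.5 → ∉ W
#2 (0, 0, 0, 0): internal (0.0000, 0.0000); octagon support 0.0000 vs apothem 1.5 → ∈ W
#3 (-1, -1, -1, -1): internal (-1.0000, -0.4142); octagon support 1.0000 vs apothem 1.5 → ∈ W
#4 (1, -1, 0, 1): internal (2.4142, 0.0000); octagon support 2.4142 vs apothem 1.5 → ∉ W
#5 (-1, 1, 1, -1): internal (-2.4142, -1.0000); octagon support 2.4142 vs apothem 1.5 → ∉ W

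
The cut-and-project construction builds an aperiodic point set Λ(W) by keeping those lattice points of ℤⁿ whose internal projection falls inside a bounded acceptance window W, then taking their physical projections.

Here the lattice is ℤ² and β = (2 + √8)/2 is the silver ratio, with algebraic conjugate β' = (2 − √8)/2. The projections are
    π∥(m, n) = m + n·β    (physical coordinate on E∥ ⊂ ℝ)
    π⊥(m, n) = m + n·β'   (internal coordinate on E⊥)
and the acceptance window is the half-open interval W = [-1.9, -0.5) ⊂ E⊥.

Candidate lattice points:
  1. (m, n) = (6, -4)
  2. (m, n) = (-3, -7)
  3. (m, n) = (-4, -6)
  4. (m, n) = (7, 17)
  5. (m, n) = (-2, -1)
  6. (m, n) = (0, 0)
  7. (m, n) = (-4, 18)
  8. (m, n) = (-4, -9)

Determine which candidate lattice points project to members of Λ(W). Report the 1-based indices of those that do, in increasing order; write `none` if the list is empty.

3, 5

Numerically β ≈ 2.414214 and β' = −1/β ≈ -0.414214.
candidate 1: (m,n)=(6,-4) → π∥ = 6-4·β ≈ -3.656854, π⊥ = 6-4·β' ≈ 7.656854 ∉ [-1.9, -0.5) ⇒ out
candidate 2: (m,n)=(-3,-7) → π∥ = -3-7·β ≈ -19.899495, π⊥ = -3-7·β' ≈ -0.100505 ∉ [-1.9, -0.5) ⇒ out
candidate 3: (m,n)=(-4,-6) → π∥ = -4-6·β ≈ -18.485281, π⊥ = -4-6·β' ≈ -1.514719 ∈ [-1.9, -0.5) ⇒ IN Λ
candidate 4: (m,n)=(7,17) → π∥ = 7+17·β ≈ 48.041631, π⊥ = 7+17·β' ≈ -0.041631 ∉ [-1.9, -0.5) ⇒ out
candidate 5: (m,n)=(-2,-1) → π∥ = -2-1·β ≈ -4.414214, π⊥ = -2-1·β' ≈ -1.585786 ∈ [-1.9, -0.5) ⇒ IN Λ
candidate 6: (m,n)=(0,0) → π∥ = 0+0·β ≈ 0.000000, π⊥ = 0+0·β' ≈ 0.000000 ∉ [-1.9, -0.5) ⇒ out
candidate 7: (m,n)=(-4,18) → π∥ = -4+18·β ≈ 39.455844, π⊥ = -4+18·β' ≈ -11.455844 ∉ [-1.9, -0.5) ⇒ out
candidate 8: (m,n)=(-4,-9) → π∥ = -4-9·β ≈ -25.727922, π⊥ = -4-9·β' ≈ -0.272078 ∉ [-1.9, -0.5) ⇒ out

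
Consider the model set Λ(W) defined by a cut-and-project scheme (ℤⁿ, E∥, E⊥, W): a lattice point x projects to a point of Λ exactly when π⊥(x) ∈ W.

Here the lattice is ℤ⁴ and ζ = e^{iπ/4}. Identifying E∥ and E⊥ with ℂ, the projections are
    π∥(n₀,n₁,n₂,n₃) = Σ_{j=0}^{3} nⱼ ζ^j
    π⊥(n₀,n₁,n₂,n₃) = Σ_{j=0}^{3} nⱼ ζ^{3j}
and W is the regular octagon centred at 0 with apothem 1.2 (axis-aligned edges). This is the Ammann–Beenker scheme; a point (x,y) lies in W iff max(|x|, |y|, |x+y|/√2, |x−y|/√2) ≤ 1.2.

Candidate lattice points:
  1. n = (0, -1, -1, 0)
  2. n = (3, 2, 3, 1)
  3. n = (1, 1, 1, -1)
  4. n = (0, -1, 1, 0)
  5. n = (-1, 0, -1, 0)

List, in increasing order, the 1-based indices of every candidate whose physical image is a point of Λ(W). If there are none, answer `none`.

Internal map: ζ^{3j} for j=0..3 gives (1,0), (−√2/2,√2/2), (0,−1), (√2/2,√2/2).
#1 (0, -1, -1, 0): internal (0.70711, 0.29289); octagon support 0.70711 vs apothem 1.2 → ∈ W
#2 (3, 2, 3, 1): internal (2.29289, -0.87868); octagon support 2.29289 vs apothem 1.2 → ∉ W
#3 (1, 1, 1, -1): internal (-0.41421, -1.00000); octagon support 1.00000 vs apothem 1.2 → ∈ W
#4 (0, -1, 1, 0): internal (0.70711, -1.70711); octagon support 1.70711 vs apothem 1.2 → ∉ W
#5 (-1, 0, -1, 0): internal (-1.00000, 1.00000); octagon support 1.41421 vs apothem 1.2 → ∉ W

1, 3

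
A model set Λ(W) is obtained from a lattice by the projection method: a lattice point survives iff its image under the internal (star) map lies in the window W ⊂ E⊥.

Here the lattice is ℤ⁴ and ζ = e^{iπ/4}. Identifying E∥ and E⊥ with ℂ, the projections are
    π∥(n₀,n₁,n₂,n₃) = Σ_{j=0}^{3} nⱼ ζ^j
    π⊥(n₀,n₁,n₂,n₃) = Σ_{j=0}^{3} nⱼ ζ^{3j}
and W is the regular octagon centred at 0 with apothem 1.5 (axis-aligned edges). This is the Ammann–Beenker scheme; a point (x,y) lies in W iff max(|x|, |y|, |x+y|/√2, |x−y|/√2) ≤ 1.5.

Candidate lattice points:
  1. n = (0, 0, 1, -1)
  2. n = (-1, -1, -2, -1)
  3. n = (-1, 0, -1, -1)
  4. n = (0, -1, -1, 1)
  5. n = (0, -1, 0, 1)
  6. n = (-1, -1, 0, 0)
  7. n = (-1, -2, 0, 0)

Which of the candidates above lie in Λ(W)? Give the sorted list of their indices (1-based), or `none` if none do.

π⊥(n) = n₀ + n₁ζ³ + n₂ζ⁶ + n₃ζ⁹ where ζ = e^{iπ/4}.
#1 (0, 0, 1, -1): internal (-0.70711, -1.70711); octagon support 1.70711 vs apothem 1.5 → ∉ W
#2 (-1, -1, -2, -1): internal (-1.00000, 0.58579); octagon support 1.12132 vs apothem 1.5 → ∈ W
#3 (-1, 0, -1, -1): internal (-1.70711, 0.29289); octagon support 1.70711 vs apothem 1.5 → ∉ W
#4 (0, -1, -1, 1): internal (1.41421, 1.00000); octagon support 1.70711 vs apothem 1.5 → ∉ W
#5 (0, -1, 0, 1): internal (1.41421, 0.00000); octagon support 1.41421 vs apothem 1.5 → ∈ W
#6 (-1, -1, 0, 0): internal (-0.29289, -0.70711); octagon support 0.70711 vs apothem 1.5 → ∈ W
#7 (-1, -2, 0, 0): internal (0.41421, -1.41421); octagon support 1.41421 vs apothem 1.5 → ∈ W

2, 5, 6, 7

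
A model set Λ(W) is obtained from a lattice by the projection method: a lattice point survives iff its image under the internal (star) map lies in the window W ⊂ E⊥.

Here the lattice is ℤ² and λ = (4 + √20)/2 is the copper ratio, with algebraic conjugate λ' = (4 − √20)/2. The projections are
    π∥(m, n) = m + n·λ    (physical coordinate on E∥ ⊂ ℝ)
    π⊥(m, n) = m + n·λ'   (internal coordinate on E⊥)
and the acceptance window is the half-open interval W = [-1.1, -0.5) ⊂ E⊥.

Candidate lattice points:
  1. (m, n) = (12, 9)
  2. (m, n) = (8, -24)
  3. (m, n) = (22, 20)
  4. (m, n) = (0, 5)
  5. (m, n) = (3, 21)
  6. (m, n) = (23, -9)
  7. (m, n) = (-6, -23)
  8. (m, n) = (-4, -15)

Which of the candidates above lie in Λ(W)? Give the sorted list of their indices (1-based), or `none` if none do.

7

λ' = (4−√20)/2 ≈ -0.236068.
candidate 1: (m,n)=(12,9) → π∥ = 12+9·λ ≈ 50.124612, π⊥ = 12+9·λ' ≈ 9.875388 ∉ [-1.1, -0.5) ⇒ out
candidate 2: (m,n)=(8,-24) → π∥ = 8-24·λ ≈ -93.665631, π⊥ = 8-24·λ' ≈ 13.665631 ∉ [-1.1, -0.5) ⇒ out
candidate 3: (m,n)=(22,20) → π∥ = 22+20·λ ≈ 106.721360, π⊥ = 22+20·λ' ≈ 17.278640 ∉ [-1.1, -0.5) ⇒ out
candidate 4: (m,n)=(0,5) → π∥ = 0+5·λ ≈ 21.180340, π⊥ = 0+5·λ' ≈ -1.180340 ∉ [-1.1, -0.5) ⇒ out
candidate 5: (m,n)=(3,21) → π∥ = 3+21·λ ≈ 91.957428, π⊥ = 3+21·λ' ≈ -1.957428 ∉ [-1.1, -0.5) ⇒ out
candidate 6: (m,n)=(23,-9) → π∥ = 23-9·λ ≈ -15.124612, π⊥ = 23-9·λ' ≈ 25.124612 ∉ [-1.1, -0.5) ⇒ out
candidate 7: (m,n)=(-6,-23) → π∥ = -6-23·λ ≈ -103.429563, π⊥ = -6-23·λ' ≈ -0.570437 ∈ [-1.1, -0.5) ⇒ IN Λ
candidate 8: (m,n)=(-4,-15) → π∥ = -4-15·λ ≈ -67.541020, π⊥ = -4-15·λ' ≈ -0.458980 ∉ [-1.1, -0.5) ⇒ out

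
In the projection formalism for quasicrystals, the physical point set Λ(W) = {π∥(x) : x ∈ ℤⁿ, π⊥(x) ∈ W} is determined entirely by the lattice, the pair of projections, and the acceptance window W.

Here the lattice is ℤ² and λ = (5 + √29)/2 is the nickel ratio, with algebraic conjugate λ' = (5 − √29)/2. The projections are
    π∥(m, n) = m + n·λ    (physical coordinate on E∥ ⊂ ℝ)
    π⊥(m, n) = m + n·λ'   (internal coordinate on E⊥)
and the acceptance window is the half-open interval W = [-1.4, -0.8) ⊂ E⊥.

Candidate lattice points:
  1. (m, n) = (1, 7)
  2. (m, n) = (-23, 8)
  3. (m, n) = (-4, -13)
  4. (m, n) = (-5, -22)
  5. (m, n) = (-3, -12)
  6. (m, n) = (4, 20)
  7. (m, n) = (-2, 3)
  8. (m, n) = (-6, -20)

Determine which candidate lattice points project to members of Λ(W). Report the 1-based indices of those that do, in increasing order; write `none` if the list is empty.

none

Numerically λ ≈ 5.19258 and λ' = −1/λ ≈ -0.19258.
#1 (1,7): internal coord 1 + (7)·λ' = -0.34808; -0.34808 ∉ [-1.4, -0.8) → out
#2 (-23,8): internal coord -23 + (8)·λ' = -24.54066; -24.54066 ∉ [-1.4, -0.8) → out
#3 (-4,-13): internal coord -4 + (-13)·λ' = -1.49643; -1.49643 ∉ [-1.4, -0.8) → out
#4 (-5,-22): internal coord -5 + (-22)·λ' = -0.76319; -0.76319 ∉ [-1.4, -0.8) → out
#5 (-3,-12): internal coord -3 + (-12)·λ' = -0.68901; -0.68901 ∉ [-1.4, -0.8) → out
#6 (4,20): internal coord 4 + (20)·λ' = +0.14835; +0.14835 ∉ [-1.4, -0.8) → out
#7 (-2,3): internal coord -2 + (3)·λ' = -2.57775; -2.57775 ∉ [-1.4, -0.8) → out
#8 (-6,-20): internal coord -6 + (-20)·λ' = -2.14835; -2.14835 ∉ [-1.4, -0.8) → out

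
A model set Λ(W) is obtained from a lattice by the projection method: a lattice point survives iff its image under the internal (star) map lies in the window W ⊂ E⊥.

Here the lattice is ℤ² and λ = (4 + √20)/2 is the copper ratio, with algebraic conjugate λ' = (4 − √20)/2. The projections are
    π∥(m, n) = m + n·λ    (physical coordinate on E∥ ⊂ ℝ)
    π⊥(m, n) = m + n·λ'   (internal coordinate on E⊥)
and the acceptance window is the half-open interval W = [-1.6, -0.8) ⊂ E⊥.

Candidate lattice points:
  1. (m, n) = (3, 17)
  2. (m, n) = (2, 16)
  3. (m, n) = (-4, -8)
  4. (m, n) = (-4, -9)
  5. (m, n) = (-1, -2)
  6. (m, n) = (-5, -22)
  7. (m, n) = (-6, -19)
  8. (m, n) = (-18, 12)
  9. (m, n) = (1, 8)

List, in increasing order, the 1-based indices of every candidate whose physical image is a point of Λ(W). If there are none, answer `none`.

1, 7, 9

Numerically λ ≈ 4.2361 and λ' = −1/λ ≈ -0.2361.
[1] lift (3,17): star map gives -1.0132; window check -1.6 ≤ -1.0132 < -0.8 is true → IN Λ
[2] lift (2,16): star map gives -1.7771; window check -1.6 ≤ -1.7771 < -0.8 is false → out
[3] lift (-4,-8): star map gives -2.1115; window check -1.6 ≤ -2.1115 < -0.8 is false → out
[4] lift (-4,-9): star map gives -1.8754; window check -1.6 ≤ -1.8754 < -0.8 is false → out
[5] lift (-1,-2): star map gives -0.5279; window check -1.6 ≤ -0.5279 < -0.8 is false → out
[6] lift (-5,-22): star map gives 0.1935; window check -1.6 ≤ 0.1935 < -0.8 is false → out
[7] lift (-6,-19): star map gives -1.5147; window check -1.6 ≤ -1.5147 < -0.8 is true → IN Λ
[8] lift (-18,12): star map gives -20.8328; window check -1.6 ≤ -20.8328 < -0.8 is false → out
[9] lift (1,8): star map gives -0.8885; window check -1.6 ≤ -0.8885 < -0.8 is true → IN Λ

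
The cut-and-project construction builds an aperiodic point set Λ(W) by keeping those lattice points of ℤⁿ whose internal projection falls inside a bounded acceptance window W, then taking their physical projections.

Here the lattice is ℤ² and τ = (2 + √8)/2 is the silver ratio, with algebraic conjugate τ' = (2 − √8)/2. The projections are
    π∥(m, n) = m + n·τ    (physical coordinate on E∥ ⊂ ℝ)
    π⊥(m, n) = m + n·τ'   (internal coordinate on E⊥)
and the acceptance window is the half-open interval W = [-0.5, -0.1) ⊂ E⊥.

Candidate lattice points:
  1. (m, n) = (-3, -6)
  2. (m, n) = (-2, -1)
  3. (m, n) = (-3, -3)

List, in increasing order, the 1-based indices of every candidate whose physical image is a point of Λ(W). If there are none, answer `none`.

none

Compute τ' = (2−√8)/2 = -0.414214, so π⊥(m,n) = m -0.414214·n.
[1] lift (-3,-6): star map gives -0.514719; window check -0.5 ≤ -0.514719 < -0.1 is false → out
[2] lift (-2,-1): star map gives -1.585786; window check -0.5 ≤ -1.585786 < -0.1 is false → out
[3] lift (-3,-3): star map gives -1.757359; window check -0.5 ≤ -1.757359 < -0.1 is false → out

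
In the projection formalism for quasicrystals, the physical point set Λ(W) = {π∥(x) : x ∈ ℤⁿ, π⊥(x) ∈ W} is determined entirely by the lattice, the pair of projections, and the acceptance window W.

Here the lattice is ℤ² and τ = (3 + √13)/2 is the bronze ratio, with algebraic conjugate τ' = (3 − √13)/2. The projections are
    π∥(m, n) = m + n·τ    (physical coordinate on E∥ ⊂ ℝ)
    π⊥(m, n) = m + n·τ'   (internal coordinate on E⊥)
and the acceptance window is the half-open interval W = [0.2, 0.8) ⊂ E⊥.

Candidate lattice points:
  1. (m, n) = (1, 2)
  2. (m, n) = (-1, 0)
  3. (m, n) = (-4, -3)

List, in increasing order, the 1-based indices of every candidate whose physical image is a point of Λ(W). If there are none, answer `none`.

Numerically τ ≈ 3.30278 and τ' = −1/τ ≈ -0.30278.
candidate 1: (m,n)=(1,2) → π∥ = 1+2·τ ≈ 7.60555, π⊥ = 1+2·τ' ≈ 0.39445 ∈ [0.2, 0.8) ⇒ IN Λ
candidate 2: (m,n)=(-1,0) → π∥ = -1+0·τ ≈ -1.00000, π⊥ = -1+0·τ' ≈ -1.00000 ∉ [0.2, 0.8) ⇒ out
candidate 3: (m,n)=(-4,-3) → π∥ = -4-3·τ ≈ -13.90833, π⊥ = -4-3·τ' ≈ -3.09167 ∉ [0.2, 0.8) ⇒ out

1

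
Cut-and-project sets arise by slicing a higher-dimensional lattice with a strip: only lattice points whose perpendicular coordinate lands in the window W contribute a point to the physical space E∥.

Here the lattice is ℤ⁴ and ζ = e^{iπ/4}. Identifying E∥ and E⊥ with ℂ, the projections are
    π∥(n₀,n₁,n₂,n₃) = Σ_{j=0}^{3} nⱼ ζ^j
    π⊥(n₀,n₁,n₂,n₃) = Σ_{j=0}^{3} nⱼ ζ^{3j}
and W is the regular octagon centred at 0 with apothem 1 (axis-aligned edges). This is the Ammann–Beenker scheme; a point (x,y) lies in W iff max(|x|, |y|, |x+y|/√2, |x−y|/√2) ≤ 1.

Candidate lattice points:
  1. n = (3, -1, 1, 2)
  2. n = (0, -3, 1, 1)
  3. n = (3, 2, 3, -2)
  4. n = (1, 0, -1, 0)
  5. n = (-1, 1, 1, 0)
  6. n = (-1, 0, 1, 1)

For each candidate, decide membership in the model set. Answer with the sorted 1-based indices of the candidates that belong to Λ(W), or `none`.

Internal map: ζ^{3j} for j=0..3 gives (1,0), (−√2/2,√2/2), (0,−1), (√2/2,√2/2).
candidate 1: n = (3, -1, 1, 2) → π⊥ ≈ (+5.12132, -0.29289); max(|x|,|y|,|x±y|/√2) = 5.12132 > 1 ⇒ ∉ W
candidate 2: n = (0, -3, 1, 1) → π⊥ ≈ (+2.82843, -2.41421); max(|x|,|y|,|x±y|/√2) = 3.70711 > 1 ⇒ ∉ W
candidate 3: n = (3, 2, 3, -2) → π⊥ ≈ (+0.17157, -3.00000); max(|x|,|y|,|x±y|/√2) = 3.00000 > 1 ⇒ ∉ W
candidate 4: n = (1, 0, -1, 0) → π⊥ ≈ (+1.00000, +1.00000); max(|x|,|y|,|x±y|/√2) = 1.41421 > 1 ⇒ ∉ W
candidate 5: n = (-1, 1, 1, 0) → π⊥ ≈ (-1.70711, -0.29289); max(|x|,|y|,|x±y|/√2) = 1.70711 > 1 ⇒ ∉ W
candidate 6: n = (-1, 0, 1, 1) → π⊥ ≈ (-0.29289, -0.29289); max(|x|,|y|,|x±y|/√2) = 0.41421 ≤ 1 ⇒ ∈ W

6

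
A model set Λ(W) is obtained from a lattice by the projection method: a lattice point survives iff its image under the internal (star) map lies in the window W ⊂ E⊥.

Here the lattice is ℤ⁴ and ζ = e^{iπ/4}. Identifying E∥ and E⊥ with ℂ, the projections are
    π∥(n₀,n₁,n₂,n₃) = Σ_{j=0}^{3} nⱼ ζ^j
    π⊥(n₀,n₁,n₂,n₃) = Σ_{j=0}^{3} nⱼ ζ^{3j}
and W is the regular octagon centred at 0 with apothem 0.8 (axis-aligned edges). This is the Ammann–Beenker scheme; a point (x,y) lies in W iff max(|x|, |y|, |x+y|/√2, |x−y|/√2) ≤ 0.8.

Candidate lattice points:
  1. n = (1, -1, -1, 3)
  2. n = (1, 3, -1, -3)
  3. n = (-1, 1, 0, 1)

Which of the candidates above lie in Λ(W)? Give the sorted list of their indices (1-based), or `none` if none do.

none

Internal map: ζ^{3j} for j=0..3 gives (1,0), (−√2/2,√2/2), (0,−1), (√2/2,√2/2).
#1 (1, -1, -1, 3): internal (3.82843, 2.41421); octagon support 4.41421 vs apothem 0.8 → ∉ W
#2 (1, 3, -1, -3): internal (-3.24264, 1.00000); octagon support 3.24264 vs apothem 0.8 → ∉ W
#3 (-1, 1, 0, 1): internal (-1.00000, 1.41421); octagon support 1.70711 vs apothem 0.8 → ∉ W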